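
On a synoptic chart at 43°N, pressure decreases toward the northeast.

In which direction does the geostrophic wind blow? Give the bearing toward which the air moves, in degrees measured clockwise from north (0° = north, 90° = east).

135°

The pressure-gradient force points toward the northeast (bearing 045°).
Geostrophic balance: in the Northern Hemisphere the Coriolis force deflects motion to the right, so the geostrophic wind blows 90° to the right of the pressure-gradient force (low pressure on the left).
Rotating 045° by 90° clockwise gives 135° — the wind blows toward the southeast.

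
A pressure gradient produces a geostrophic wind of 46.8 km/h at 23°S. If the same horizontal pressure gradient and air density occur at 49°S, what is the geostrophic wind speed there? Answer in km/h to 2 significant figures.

With the same pressure gradient and density, V_g ∝ 1/f ∝ 1/sin φ.
V₂ = V₁ · sin φ₁ / sin φ₂ = 46.8 × sin 23° / sin 49°
V₂ = 46.8 × 0.3907/0.7547 = 24 km/h

24 km/h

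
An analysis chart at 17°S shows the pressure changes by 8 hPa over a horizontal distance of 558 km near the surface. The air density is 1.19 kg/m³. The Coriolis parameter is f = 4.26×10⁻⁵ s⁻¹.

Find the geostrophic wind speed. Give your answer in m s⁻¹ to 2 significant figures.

Pressure gradient: |∂P/∂n| = 800 Pa / 558000 m = 1.43×10⁻³ Pa/m
Geostrophic balance (pressure-gradient force = Coriolis force):
V_g = (1/(fρ)) |∂P/∂n| = 1.43×10⁻³ / (4.26×10⁻⁵ × 1.19) = 28.3 m/s

28 m s⁻¹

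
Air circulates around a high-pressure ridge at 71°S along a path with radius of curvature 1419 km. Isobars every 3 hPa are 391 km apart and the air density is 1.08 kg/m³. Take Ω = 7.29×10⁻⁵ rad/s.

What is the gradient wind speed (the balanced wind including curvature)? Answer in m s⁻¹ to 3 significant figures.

5.30 m s⁻¹

Coriolis parameter at 71°S:
f = 2Ω sin φ = 2 × 7.29×10⁻⁵ × sin 71° = 1.38×10⁻⁴ s⁻¹
Pressure gradient: |∂P/∂n| = 300 Pa / 391000 m = 7.67×10⁻⁴ Pa/m
Geostrophic speed: V_g = |∂P/∂n|/(fρ) = 7.67×10⁻⁴/(1.38×10⁻⁴ × 1.08) = 5.15 m/s
Around a high, pressure-gradient force acts outward with centrifugal, so Coriolis balances both:
fV = (1/ρ)|∂P/∂n| + V²/R  →  V² − fR·V + fR·V_g = 0
With fR = 1.38×10⁻⁴ × 1419×10³ m = 196 m/s:
V = [fR − √((fR)² − 4 fR V_g)]/2 = [196 − √(196² − 4×196×5.15)]/2 = 5.3 m/s
Supergeostrophic (V > V_g = 5.15 m/s), as expected around a high.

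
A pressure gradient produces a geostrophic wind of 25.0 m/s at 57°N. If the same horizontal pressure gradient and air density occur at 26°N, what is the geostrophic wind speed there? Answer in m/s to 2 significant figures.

With the same pressure gradient and density, V_g ∝ 1/f ∝ 1/sin φ.
V₂ = V₁ · sin φ₁ / sin φ₂ = 25.0 × sin 57° / sin 26°
V₂ = 25.0 × 0.8387/0.4384 = 48 m/s

48 m/s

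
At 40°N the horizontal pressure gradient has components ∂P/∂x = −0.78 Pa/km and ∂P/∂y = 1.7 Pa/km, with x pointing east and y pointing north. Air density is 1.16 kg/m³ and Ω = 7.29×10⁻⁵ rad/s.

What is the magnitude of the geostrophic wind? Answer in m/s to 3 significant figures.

17.2 m/s

Coriolis parameter at 40°N:
f = 2Ω sin φ = 2 × 7.29×10⁻⁵ × sin 40° = 9.37×10⁻⁵ s⁻¹
Component geostrophic relations (x east, y north):
u_g = −(1/(fρ)) ∂P/∂y,  v_g = (1/(fρ)) ∂P/∂x
u_g = −(1.7×10⁻³)/(9.37×10⁻⁵ × 1.16) = −15.6 m/s;  v_g = (−0.78×10⁻³)/(9.37×10⁻⁵ × 1.16) = −7.17 m/s
|V_g| = √(u_g² + v_g²) = 17.2 m/s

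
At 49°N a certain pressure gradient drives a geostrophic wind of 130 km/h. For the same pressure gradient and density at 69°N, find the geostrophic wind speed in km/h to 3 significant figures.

With the same pressure gradient and density, V_g ∝ 1/f ∝ 1/sin φ.
V₂ = V₁ · sin φ₁ / sin φ₂ = 130 × sin 49° / sin 69°
V₂ = 130 × 0.7547/0.9336 = 105 km/h

105 km/h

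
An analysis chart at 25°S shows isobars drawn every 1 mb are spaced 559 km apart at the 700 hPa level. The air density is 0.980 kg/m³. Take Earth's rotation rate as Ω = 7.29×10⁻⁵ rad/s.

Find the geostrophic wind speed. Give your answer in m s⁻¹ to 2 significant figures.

Coriolis parameter at 25°S:
f = 2Ω sin φ = 2 × 7.29×10⁻⁵ × sin 25° = 6.16×10⁻⁵ s⁻¹
Pressure gradient: |∂P/∂n| = 100 Pa / 559000 m = 1.79×10⁻⁴ Pa/m
Geostrophic balance (pressure-gradient force = Coriolis force):
V_g = (1/(fρ)) |∂P/∂n| = 1.79×10⁻⁴ / (6.16×10⁻⁵ × 0.980) = 2.96 m/s

3.0 m s⁻¹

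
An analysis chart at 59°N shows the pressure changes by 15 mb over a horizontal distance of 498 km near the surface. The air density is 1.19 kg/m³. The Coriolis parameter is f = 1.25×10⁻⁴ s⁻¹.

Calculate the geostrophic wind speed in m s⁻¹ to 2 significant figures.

20 m s⁻¹

Pressure gradient: |∂P/∂n| = 1500 Pa / 498000 m = 3.01×10⁻³ Pa/m
Geostrophic balance (pressure-gradient force = Coriolis force):
V_g = (1/(fρ)) |∂P/∂n| = 3.01×10⁻³ / (1.25×10⁻⁴ × 1.19) = 20.2 m/s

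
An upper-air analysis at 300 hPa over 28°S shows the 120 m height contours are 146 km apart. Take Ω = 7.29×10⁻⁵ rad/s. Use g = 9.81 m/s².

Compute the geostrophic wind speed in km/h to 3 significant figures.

Coriolis parameter at 28°S:
f = 2Ω sin φ = 2 × 7.29×10⁻⁵ × sin 28° = 6.84×10⁻⁵ s⁻¹
Height gradient: |∂Z/∂n| = 120 m / 146000 m = 8.22×10⁻⁴
On a pressure surface, geostrophic balance gives V_g = (g/f)|∂Z/∂n|:
V_g = 9.81 × 8.22×10⁻⁴ / 6.84×10⁻⁵ = 118 m/s
Converting: 118 m/s × 3.6 = 424 km/h

424 km/h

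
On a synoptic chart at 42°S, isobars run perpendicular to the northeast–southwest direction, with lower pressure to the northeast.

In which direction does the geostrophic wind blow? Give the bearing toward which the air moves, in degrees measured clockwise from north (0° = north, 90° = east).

The pressure-gradient force points toward the northeast (bearing 045°).
Geostrophic balance: in the Southern Hemisphere the Coriolis force deflects motion to the left, so the geostrophic wind blows 90° to the left of the pressure-gradient force (low pressure on the right).
Rotating 045° by 90° counterclockwise gives 315° — the wind blows toward the northwest.

315°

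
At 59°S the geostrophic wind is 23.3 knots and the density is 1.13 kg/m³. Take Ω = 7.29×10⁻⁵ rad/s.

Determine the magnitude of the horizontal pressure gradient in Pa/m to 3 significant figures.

Coriolis parameter at 59°S:
f = 2Ω sin φ = 2 × 7.29×10⁻⁵ × sin 59° = 1.25×10⁻⁴ s⁻¹
Wind speed in SI: 23.3 knots = 12.0 m/s
Geostrophic balance rearranged: |∂P/∂n| = f ρ V_g
|∂P/∂n| = 1.25×10⁻⁴ × 1.13 × 12.0 = 1.69×10⁻³ Pa/m

1.69×10⁻³ Pa/m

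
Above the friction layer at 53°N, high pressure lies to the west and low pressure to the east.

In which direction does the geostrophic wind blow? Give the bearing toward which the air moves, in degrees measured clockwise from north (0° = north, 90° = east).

The pressure-gradient force points toward the east (bearing 090°).
Geostrophic balance: in the Northern Hemisphere the Coriolis force deflects motion to the right, so the geostrophic wind blows 90° to the right of the pressure-gradient force (low pressure on the left).
Rotating 090° by 90° clockwise gives 180° — the wind blows toward the south.

180°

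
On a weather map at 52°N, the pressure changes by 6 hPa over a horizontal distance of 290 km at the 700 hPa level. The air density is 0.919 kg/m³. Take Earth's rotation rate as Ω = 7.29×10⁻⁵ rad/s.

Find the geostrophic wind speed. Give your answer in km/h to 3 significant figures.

Coriolis parameter at 52°N:
f = 2Ω sin φ = 2 × 7.29×10⁻⁵ × sin 52° = 1.15×10⁻⁴ s⁻¹
Pressure gradient: |∂P/∂n| = 600 Pa / 290000 m = 2.07×10⁻³ Pa/m
Geostrophic balance (pressure-gradient force = Coriolis force):
V_g = (1/(fρ)) |∂P/∂n| = 2.07×10⁻³ / (1.15×10⁻⁴ × 0.919) = 19.6 m/s
Converting: 19.6 m/s × 3.6 = 70.5 km/h

70.5 km/h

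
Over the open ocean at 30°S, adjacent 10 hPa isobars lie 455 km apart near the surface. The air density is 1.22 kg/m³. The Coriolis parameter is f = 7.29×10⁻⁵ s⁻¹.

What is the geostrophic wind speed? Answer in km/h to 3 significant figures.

Pressure gradient: |∂P/∂n| = 1000 Pa / 455000 m = 2.20×10⁻³ Pa/m
Geostrophic balance (pressure-gradient force = Coriolis force):
V_g = (1/(fρ)) |∂P/∂n| = 2.20×10⁻³ / (7.29×10⁻⁵ × 1.22) = 24.7 m/s
Converting: 24.7 m/s × 3.6 = 89.0 km/h

89.0 km/h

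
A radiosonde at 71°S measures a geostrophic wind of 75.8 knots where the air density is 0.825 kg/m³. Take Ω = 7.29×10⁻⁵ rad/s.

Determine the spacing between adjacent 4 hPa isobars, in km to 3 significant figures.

90.2 km

Coriolis parameter at 71°S:
f = 2Ω sin φ = 2 × 7.29×10⁻⁵ × sin 71° = 1.38×10⁻⁴ s⁻¹
Wind speed in SI: 75.8 knots = 39.0 m/s
Geostrophic balance rearranged: |∂P/∂n| = f ρ V_g
|∂P/∂n| = 1.38×10⁻⁴ × 0.825 × 39.0 = 4.43×10⁻³ Pa/m
Isobar spacing: Δn = ΔP/|∂P/∂n| = 400 Pa / 4.43×10⁻³ Pa/m = 90193 m ≈ 90.2 km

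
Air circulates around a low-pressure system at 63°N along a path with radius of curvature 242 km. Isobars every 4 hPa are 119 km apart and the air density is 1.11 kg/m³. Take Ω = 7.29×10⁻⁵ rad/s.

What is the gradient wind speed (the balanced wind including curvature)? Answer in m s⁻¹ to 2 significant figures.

16 m s⁻¹

Coriolis parameter at 63°N:
f = 2Ω sin φ = 2 × 7.29×10⁻⁵ × sin 63° = 1.30×10⁻⁴ s⁻¹
Pressure gradient: |∂P/∂n| = 400 Pa / 119000 m = 3.36×10⁻³ Pa/m
Geostrophic speed: V_g = |∂P/∂n|/(fρ) = 3.36×10⁻³/(1.30×10⁻⁴ × 1.11) = 23.3 m/s
Around a low, centrifugal force acts outward with Coriolis, so pressure-gradient force balances both:
(1/ρ)|∂P/∂n| = fV + V²/R  →  V² + fR·V − fR·V_g = 0
With fR = 1.30×10⁻⁴ × 242×10³ m = 31.4 m/s:
V = [−fR + √((fR)² + 4 fR V_g)]/2 = [−31.4 + √(31.4² + 4×31.4×23.3)]/2 = 15.6 m/s
Subgeostrophic (V < V_g = 23.3 m/s), as expected around a low.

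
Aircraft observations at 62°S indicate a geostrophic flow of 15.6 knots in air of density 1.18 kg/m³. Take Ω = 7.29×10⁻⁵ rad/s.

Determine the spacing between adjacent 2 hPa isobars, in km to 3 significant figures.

164 km

Coriolis parameter at 62°S:
f = 2Ω sin φ = 2 × 7.29×10⁻⁵ × sin 62° = 1.29×10⁻⁴ s⁻¹
Wind speed in SI: 15.6 knots = 8.03 m/s
Geostrophic balance rearranged: |∂P/∂n| = f ρ V_g
|∂P/∂n| = 1.29×10⁻⁴ × 1.18 × 8.03 = 1.22×10⁻³ Pa/m
Isobar spacing: Δn = ΔP/|∂P/∂n| = 200 Pa / 1.22×10⁻³ Pa/m = 164056 m ≈ 164 km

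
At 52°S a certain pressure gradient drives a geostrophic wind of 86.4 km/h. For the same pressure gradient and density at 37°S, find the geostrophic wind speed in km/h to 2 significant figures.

110 km/h

With the same pressure gradient and density, V_g ∝ 1/f ∝ 1/sin φ.
V₂ = V₁ · sin φ₁ / sin φ₂ = 86.4 × sin 52° / sin 37°
V₂ = 86.4 × 0.7880/0.6018 = 110 km/h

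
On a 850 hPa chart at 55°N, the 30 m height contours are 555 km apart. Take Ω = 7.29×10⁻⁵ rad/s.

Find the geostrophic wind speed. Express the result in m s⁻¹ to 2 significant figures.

4.4 m s⁻¹

Coriolis parameter at 55°N:
f = 2Ω sin φ = 2 × 7.29×10⁻⁵ × sin 55° = 1.19×10⁻⁴ s⁻¹
Height gradient: |∂Z/∂n| = 30 m / 555000 m = 5.41×10⁻⁵
On a pressure surface, geostrophic balance gives V_g = (g/f)|∂Z/∂n|:
V_g = 9.81 × 5.41×10⁻⁵ / 1.19×10⁻⁴ = 4.44 m/s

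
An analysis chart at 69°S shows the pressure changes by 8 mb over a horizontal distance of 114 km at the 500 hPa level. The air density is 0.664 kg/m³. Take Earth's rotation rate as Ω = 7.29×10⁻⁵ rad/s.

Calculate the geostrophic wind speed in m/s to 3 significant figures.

77.6 m/s

Coriolis parameter at 69°S:
f = 2Ω sin φ = 2 × 7.29×10⁻⁵ × sin 69° = 1.36×10⁻⁴ s⁻¹
Pressure gradient: |∂P/∂n| = 800 Pa / 114000 m = 7.02×10⁻³ Pa/m
Geostrophic balance (pressure-gradient force = Coriolis force):
V_g = (1/(fρ)) |∂P/∂n| = 7.02×10⁻³ / (1.36×10⁻⁴ × 0.664) = 77.6 m/s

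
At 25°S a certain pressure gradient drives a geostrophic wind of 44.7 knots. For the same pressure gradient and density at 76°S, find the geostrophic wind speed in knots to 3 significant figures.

With the same pressure gradient and density, V_g ∝ 1/f ∝ 1/sin φ.
V₂ = V₁ · sin φ₁ / sin φ₂ = 44.7 × sin 25° / sin 76°
V₂ = 44.7 × 0.4226/0.9703 = 19.5 knots

19.5 knots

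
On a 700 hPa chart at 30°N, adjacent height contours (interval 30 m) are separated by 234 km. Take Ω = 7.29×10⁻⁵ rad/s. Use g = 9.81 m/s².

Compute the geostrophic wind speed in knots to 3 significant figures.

33.5 knots

Coriolis parameter at 30°N:
f = 2Ω sin φ = 2 × 7.29×10⁻⁵ × sin 30° = 7.29×10⁻⁵ s⁻¹
Height gradient: |∂Z/∂n| = 30 m / 234000 m = 1.28×10⁻⁴
On a pressure surface, geostrophic balance gives V_g = (g/f)|∂Z/∂n|:
V_g = 9.81 × 1.28×10⁻⁴ / 7.29×10⁻⁵ = 17.3 m/s
Converting: 17.3 m/s × 1.944 = 33.5 knots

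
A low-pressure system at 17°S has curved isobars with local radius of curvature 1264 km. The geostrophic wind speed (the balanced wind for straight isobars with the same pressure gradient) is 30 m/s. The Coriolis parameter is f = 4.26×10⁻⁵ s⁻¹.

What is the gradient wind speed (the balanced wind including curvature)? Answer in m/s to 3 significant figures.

21.5 m/s

Around a low, centrifugal force acts outward with Coriolis, so pressure-gradient force balances both:
(1/ρ)|∂P/∂n| = fV + V²/R  →  V² + fR·V − fR·V_g = 0
With fR = 4.26×10⁻⁵ × 1264×10³ m = 53.8 m/s:
V = [−fR + √((fR)² + 4 fR V_g)]/2 = [−53.8 + √(53.8² + 4×53.8×30)]/2 = 21.5 m/s
Subgeostrophic (V < V_g = 30 m/s), as expected around a low.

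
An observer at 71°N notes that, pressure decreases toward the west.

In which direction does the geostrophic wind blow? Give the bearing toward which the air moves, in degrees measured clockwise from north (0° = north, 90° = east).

000°

The pressure-gradient force points toward the west (bearing 270°).
Geostrophic balance: in the Northern Hemisphere the Coriolis force deflects motion to the right, so the geostrophic wind blows 90° to the right of the pressure-gradient force (low pressure on the left).
Rotating 270° by 90° clockwise gives 000° — the wind blows toward the north.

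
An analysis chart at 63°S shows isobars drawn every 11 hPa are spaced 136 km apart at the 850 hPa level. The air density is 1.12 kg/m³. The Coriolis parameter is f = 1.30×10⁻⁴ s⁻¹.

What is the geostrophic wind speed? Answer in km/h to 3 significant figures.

200 km/h

Pressure gradient: |∂P/∂n| = 1100 Pa / 136000 m = 8.09×10⁻³ Pa/m
Geostrophic balance (pressure-gradient force = Coriolis force):
V_g = (1/(fρ)) |∂P/∂n| = 8.09×10⁻³ / (1.30×10⁻⁴ × 1.12) = 55.6 m/s
Converting: 55.6 m/s × 3.6 = 200 km/h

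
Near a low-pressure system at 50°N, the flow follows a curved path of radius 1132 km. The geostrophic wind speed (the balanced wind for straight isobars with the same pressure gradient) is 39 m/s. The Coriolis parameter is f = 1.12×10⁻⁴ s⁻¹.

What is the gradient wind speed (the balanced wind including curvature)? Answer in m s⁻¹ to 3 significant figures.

31.3 m s⁻¹

Around a low, centrifugal force acts outward with Coriolis, so pressure-gradient force balances both:
(1/ρ)|∂P/∂n| = fV + V²/R  →  V² + fR·V − fR·V_g = 0
With fR = 1.12×10⁻⁴ × 1132×10³ m = 127 m/s:
V = [−fR + √((fR)² + 4 fR V_g)]/2 = [−127 + √(127² + 4×127×39)]/2 = 31.3 m/s
Subgeostrophic (V < V_g = 39 m/s), as expected around a low.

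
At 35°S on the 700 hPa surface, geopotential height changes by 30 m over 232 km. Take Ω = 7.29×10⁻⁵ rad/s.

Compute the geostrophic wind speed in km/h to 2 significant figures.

Coriolis parameter at 35°S:
f = 2Ω sin φ = 2 × 7.29×10⁻⁵ × sin 35° = 8.36×10⁻⁵ s⁻¹
Height gradient: |∂Z/∂n| = 30 m / 232000 m = 1.29×10⁻⁴
On a pressure surface, geostrophic balance gives V_g = (g/f)|∂Z/∂n|:
V_g = 9.81 × 1.29×10⁻⁴ / 8.36×10⁻⁵ = 15.2 m/s
Converting: 15.2 m/s × 3.6 = 55 km/h

55 km/h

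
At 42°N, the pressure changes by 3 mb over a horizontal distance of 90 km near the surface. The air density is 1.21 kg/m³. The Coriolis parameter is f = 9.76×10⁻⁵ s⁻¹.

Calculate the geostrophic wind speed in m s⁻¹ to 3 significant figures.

Pressure gradient: |∂P/∂n| = 300 Pa / 90000 m = 3.33×10⁻³ Pa/m
Geostrophic balance (pressure-gradient force = Coriolis force):
V_g = (1/(fρ)) |∂P/∂n| = 3.33×10⁻³ / (9.76×10⁻⁵ × 1.21) = 28.2 m/s

28.2 m s⁻¹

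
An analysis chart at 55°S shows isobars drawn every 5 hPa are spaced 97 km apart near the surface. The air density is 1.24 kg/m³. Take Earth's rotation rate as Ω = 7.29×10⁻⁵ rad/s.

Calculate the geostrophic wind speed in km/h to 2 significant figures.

Coriolis parameter at 55°S:
f = 2Ω sin φ = 2 × 7.29×10⁻⁵ × sin 55° = 1.19×10⁻⁴ s⁻¹
Pressure gradient: |∂P/∂n| = 500 Pa / 97000 m = 5.15×10⁻³ Pa/m
Geostrophic balance (pressure-gradient force = Coriolis force):
V_g = (1/(fρ)) |∂P/∂n| = 5.15×10⁻³ / (1.19×10⁻⁴ × 1.24) = 34.8 m/s
Converting: 34.8 m/s × 3.6 = 130 km/h

130 km/h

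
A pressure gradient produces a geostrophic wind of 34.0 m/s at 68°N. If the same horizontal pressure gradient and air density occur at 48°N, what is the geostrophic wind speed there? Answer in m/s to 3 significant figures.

42.4 m/s

With the same pressure gradient and density, V_g ∝ 1/f ∝ 1/sin φ.
V₂ = V₁ · sin φ₁ / sin φ₂ = 34.0 × sin 68° / sin 48°
V₂ = 34.0 × 0.9272/0.7431 = 42.4 m/s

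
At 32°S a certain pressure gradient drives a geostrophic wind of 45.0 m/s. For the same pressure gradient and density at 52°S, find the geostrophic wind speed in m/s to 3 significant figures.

30.3 m/s

With the same pressure gradient and density, V_g ∝ 1/f ∝ 1/sin φ.
V₂ = V₁ · sin φ₁ / sin φ₂ = 45.0 × sin 32° / sin 52°
V₂ = 45.0 × 0.5299/0.7880 = 30.3 m/s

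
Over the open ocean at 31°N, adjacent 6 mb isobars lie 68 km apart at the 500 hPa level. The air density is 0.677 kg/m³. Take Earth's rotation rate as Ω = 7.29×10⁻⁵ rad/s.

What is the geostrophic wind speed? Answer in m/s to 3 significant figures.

Coriolis parameter at 31°N:
f = 2Ω sin φ = 2 × 7.29×10⁻⁵ × sin 31° = 7.51×10⁻⁵ s⁻¹
Pressure gradient: |∂P/∂n| = 600 Pa / 68000 m = 8.82×10⁻³ Pa/m
Geostrophic balance (pressure-gradient force = Coriolis force):
V_g = (1/(fρ)) |∂P/∂n| = 8.82×10⁻³ / (7.51×10⁻⁵ × 0.677) = 174 m/s

174 m/s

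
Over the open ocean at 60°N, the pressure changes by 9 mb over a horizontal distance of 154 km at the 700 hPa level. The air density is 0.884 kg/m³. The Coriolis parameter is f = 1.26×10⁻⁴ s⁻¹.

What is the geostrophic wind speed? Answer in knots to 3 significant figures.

Pressure gradient: |∂P/∂n| = 900 Pa / 154000 m = 5.84×10⁻³ Pa/m
Geostrophic balance (pressure-gradient force = Coriolis force):
V_g = (1/(fρ)) |∂P/∂n| = 5.84×10⁻³ / (1.26×10⁻⁴ × 0.884) = 52.5 m/s
Converting: 52.5 m/s × 1.944 = 102 knots

102 knots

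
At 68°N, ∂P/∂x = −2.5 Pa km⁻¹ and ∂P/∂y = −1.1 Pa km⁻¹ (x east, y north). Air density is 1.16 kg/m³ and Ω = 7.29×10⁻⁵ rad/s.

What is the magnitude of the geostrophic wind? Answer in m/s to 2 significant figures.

Coriolis parameter at 68°N:
f = 2Ω sin φ = 2 × 7.29×10⁻⁵ × sin 68° = 1.35×10⁻⁴ s⁻¹
Component geostrophic relations (x east, y north):
u_g = −(1/(fρ)) ∂P/∂y,  v_g = (1/(fρ)) ∂P/∂x
u_g = −(−1.1×10⁻³)/(1.35×10⁻⁴ × 1.16) = 7.01 m/s;  v_g = (−2.5×10⁻³)/(1.35×10⁻⁴ × 1.16) = −15.9 m/s
|V_g| = √(u_g² + v_g²) = 17.4 m/s

17 m/s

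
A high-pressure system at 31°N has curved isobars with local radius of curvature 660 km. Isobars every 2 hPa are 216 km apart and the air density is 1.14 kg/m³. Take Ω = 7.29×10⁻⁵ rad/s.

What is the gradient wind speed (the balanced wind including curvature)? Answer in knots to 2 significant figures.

31 knots

Coriolis parameter at 31°N:
f = 2Ω sin φ = 2 × 7.29×10⁻⁵ × sin 31° = 7.51×10⁻⁵ s⁻¹
Pressure gradient: |∂P/∂n| = 200 Pa / 216000 m = 9.26×10⁻⁴ Pa/m
Geostrophic speed: V_g = |∂P/∂n|/(fρ) = 9.26×10⁻⁴/(7.51×10⁻⁵ × 1.14) = 10.8 m/s
Around a high, pressure-gradient force acts outward with centrifugal, so Coriolis balances both:
fV = (1/ρ)|∂P/∂n| + V²/R  →  V² − fR·V + fR·V_g = 0
With fR = 7.51×10⁻⁵ × 660×10³ m = 49.6 m/s:
V = [fR − √((fR)² − 4 fR V_g)]/2 = [49.6 − √(49.6² − 4×49.6×10.8)]/2 = 15.9 m/s
Supergeostrophic (V > V_g = 10.8 m/s), as expected around a high.
Converting: 15.9 m/s × 1.944 = 31 knots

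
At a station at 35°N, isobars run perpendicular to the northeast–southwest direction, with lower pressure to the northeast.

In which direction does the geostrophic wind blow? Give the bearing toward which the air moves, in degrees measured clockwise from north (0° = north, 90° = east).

135°

The pressure-gradient force points toward the northeast (bearing 045°).
Geostrophic balance: in the Northern Hemisphere the Coriolis force deflects motion to the right, so the geostrophic wind blows 90° to the right of the pressure-gradient force (low pressure on the left).
Rotating 045° by 90° clockwise gives 135° — the wind blows toward the southeast.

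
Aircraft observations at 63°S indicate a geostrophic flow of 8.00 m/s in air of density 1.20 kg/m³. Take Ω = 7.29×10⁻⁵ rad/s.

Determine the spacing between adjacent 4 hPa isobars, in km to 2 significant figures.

Coriolis parameter at 63°S:
f = 2Ω sin φ = 2 × 7.29×10⁻⁵ × sin 63° = 1.30×10⁻⁴ s⁻¹
Geostrophic balance rearranged: |∂P/∂n| = f ρ V_g
|∂P/∂n| = 1.30×10⁻⁴ × 1.20 × 8.00 = 1.25×10⁻³ Pa/m
Isobar spacing: Δn = ΔP/|∂P/∂n| = 400 Pa / 1.25×10⁻³ Pa/m = 320738 m ≈ 320 km

320 km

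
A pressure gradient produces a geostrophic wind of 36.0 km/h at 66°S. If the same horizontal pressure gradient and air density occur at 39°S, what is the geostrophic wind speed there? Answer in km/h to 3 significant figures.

52.3 km/h

With the same pressure gradient and density, V_g ∝ 1/f ∝ 1/sin φ.
V₂ = V₁ · sin φ₁ / sin φ₂ = 36.0 × sin 66° / sin 39°
V₂ = 36.0 × 0.9135/0.6293 = 52.3 km/h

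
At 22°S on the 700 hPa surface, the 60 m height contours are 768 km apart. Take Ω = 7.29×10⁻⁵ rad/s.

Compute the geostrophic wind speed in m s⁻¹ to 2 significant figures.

14 m s⁻¹

Coriolis parameter at 22°S:
f = 2Ω sin φ = 2 × 7.29×10⁻⁵ × sin 22° = 5.46×10⁻⁵ s⁻¹
Height gradient: |∂Z/∂n| = 60 m / 768000 m = 7.81×10⁻⁵
On a pressure surface, geostrophic balance gives V_g = (g/f)|∂Z/∂n|:
V_g = 9.81 × 7.81×10⁻⁵ / 5.46×10⁻⁵ = 14.0 m/s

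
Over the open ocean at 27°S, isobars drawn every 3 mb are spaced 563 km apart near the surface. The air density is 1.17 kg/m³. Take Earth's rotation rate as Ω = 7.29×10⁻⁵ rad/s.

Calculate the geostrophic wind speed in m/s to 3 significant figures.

6.88 m/s

Coriolis parameter at 27°S:
f = 2Ω sin φ = 2 × 7.29×10⁻⁵ × sin 27° = 6.62×10⁻⁵ s⁻¹
Pressure gradient: |∂P/∂n| = 300 Pa / 563000 m = 5.33×10⁻⁴ Pa/m
Geostrophic balance (pressure-gradient force = Coriolis force):
V_g = (1/(fρ)) |∂P/∂n| = 5.33×10⁻⁴ / (6.62×10⁻⁵ × 1.17) = 6.88 m/s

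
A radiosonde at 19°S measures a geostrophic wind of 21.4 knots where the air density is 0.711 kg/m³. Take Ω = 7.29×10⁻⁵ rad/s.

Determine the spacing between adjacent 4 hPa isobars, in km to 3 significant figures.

Coriolis parameter at 19°S:
f = 2Ω sin φ = 2 × 7.29×10⁻⁵ × sin 19° = 4.75×10⁻⁵ s⁻¹
Wind speed in SI: 21.4 knots = 11.0 m/s
Geostrophic balance rearranged: |∂P/∂n| = f ρ V_g
|∂P/∂n| = 4.75×10⁻⁵ × 0.711 × 11.0 = 3.72×10⁻⁴ Pa/m
Isobar spacing: Δn = ΔP/|∂P/∂n| = 400 Pa / 3.72×10⁻⁴ Pa/m = 1076562 m ≈ 1080 km

1080 km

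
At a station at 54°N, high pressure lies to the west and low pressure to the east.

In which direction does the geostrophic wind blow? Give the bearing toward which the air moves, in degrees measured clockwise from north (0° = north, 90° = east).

180°

The pressure-gradient force points toward the east (bearing 090°).
Geostrophic balance: in the Northern Hemisphere the Coriolis force deflects motion to the right, so the geostrophic wind blows 90° to the right of the pressure-gradient force (low pressure on the left).
Rotating 090° by 90° clockwise gives 180° — the wind blows toward the south.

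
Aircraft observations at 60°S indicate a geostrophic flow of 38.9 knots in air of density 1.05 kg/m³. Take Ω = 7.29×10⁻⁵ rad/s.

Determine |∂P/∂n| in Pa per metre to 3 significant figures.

Coriolis parameter at 60°S:
f = 2Ω sin φ = 2 × 7.29×10⁻⁵ × sin 60° = 1.26×10⁻⁴ s⁻¹
Wind speed in SI: 38.9 knots = 20.0 m/s
Geostrophic balance rearranged: |∂P/∂n| = f ρ V_g
|∂P/∂n| = 1.26×10⁻⁴ × 1.05 × 20.0 = 2.65×10⁻³ Pa/m

2.65×10⁻³ Pa/m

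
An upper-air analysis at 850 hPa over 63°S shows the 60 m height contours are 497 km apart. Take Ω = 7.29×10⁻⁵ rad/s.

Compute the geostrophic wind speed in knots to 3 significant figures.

Coriolis parameter at 63°S:
f = 2Ω sin φ = 2 × 7.29×10⁻⁵ × sin 63° = 1.30×10⁻⁴ s⁻¹
Height gradient: |∂Z/∂n| = 60 m / 497000 m = 1.21×10⁻⁴
On a pressure surface, geostrophic balance gives V_g = (g/f)|∂Z/∂n|:
V_g = 9.81 × 1.21×10⁻⁴ / 1.30×10⁻⁴ = 9.12 m/s
Converting: 9.12 m/s × 1.944 = 17.7 knots

17.7 knots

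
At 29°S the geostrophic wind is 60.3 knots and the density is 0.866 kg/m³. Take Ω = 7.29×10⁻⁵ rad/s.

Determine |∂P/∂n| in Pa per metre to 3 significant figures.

Coriolis parameter at 29°S:
f = 2Ω sin φ = 2 × 7.29×10⁻⁵ × sin 29° = 7.07×10⁻⁵ s⁻¹
Wind speed in SI: 60.3 knots = 31.0 m/s
Geostrophic balance rearranged: |∂P/∂n| = f ρ V_g
|∂P/∂n| = 7.07×10⁻⁵ × 0.866 × 31.0 = 1.90×10⁻³ Pa/m

1.90×10⁻³ Pa/m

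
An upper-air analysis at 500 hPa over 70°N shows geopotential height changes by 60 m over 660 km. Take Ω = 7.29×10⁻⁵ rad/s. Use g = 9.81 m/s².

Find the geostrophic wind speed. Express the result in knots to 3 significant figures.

Coriolis parameter at 70°N:
f = 2Ω sin φ = 2 × 7.29×10⁻⁵ × sin 70° = 1.37×10⁻⁴ s⁻¹
Height gradient: |∂Z/∂n| = 60 m / 660000 m = 9.09×10⁻⁵
On a pressure surface, geostrophic balance gives V_g = (g/f)|∂Z/∂n|:
V_g = 9.81 × 9.09×10⁻⁵ / 1.37×10⁻⁴ = 6.51 m/s
Converting: 6.51 m/s × 1.944 = 12.7 knots

12.7 knots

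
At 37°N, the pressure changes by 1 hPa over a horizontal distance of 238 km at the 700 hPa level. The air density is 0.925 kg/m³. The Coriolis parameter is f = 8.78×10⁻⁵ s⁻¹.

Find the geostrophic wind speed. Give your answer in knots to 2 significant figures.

10 knots

Pressure gradient: |∂P/∂n| = 100 Pa / 238000 m = 4.20×10⁻⁴ Pa/m
Geostrophic balance (pressure-gradient force = Coriolis force):
V_g = (1/(fρ)) |∂P/∂n| = 4.20×10⁻⁴ / (8.78×10⁻⁵ × 0.925) = 5.17 m/s
Converting: 5.17 m/s × 1.944 = 10 knots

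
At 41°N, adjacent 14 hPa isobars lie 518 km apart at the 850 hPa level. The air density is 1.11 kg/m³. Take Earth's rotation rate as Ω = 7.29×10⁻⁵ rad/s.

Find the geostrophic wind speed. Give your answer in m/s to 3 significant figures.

25.5 m/s

Coriolis parameter at 41°N:
f = 2Ω sin φ = 2 × 7.29×10⁻⁵ × sin 41° = 9.57×10⁻⁵ s⁻¹
Pressure gradient: |∂P/∂n| = 1400 Pa / 518000 m = 2.70×10⁻³ Pa/m
Geostrophic balance (pressure-gradient force = Coriolis force):
V_g = (1/(fρ)) |∂P/∂n| = 2.70×10⁻³ / (9.57×10⁻⁵ × 1.11) = 25.5 m/s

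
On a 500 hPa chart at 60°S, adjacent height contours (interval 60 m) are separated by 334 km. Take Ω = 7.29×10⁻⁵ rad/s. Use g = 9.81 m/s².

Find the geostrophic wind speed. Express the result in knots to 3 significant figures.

27.1 knots

Coriolis parameter at 60°S:
f = 2Ω sin φ = 2 × 7.29×10⁻⁵ × sin 60° = 1.26×10⁻⁴ s⁻¹
Height gradient: |∂Z/∂n| = 60 m / 334000 m = 1.80×10⁻⁴
On a pressure surface, geostrophic balance gives V_g = (g/f)|∂Z/∂n|:
V_g = 9.81 × 1.80×10⁻⁴ / 1.26×10⁻⁴ = 14.0 m/s
Converting: 14.0 m/s × 1.944 = 27.1 knots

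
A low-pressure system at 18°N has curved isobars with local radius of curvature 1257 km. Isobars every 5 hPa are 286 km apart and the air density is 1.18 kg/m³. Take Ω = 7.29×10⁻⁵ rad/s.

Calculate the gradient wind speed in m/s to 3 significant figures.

Coriolis parameter at 18°N:
f = 2Ω sin φ = 2 × 7.29×10⁻⁵ × sin 18° = 4.51×10⁻⁵ s⁻¹
Pressure gradient: |∂P/∂n| = 500 Pa / 286000 m = 1.75×10⁻³ Pa/m
Geostrophic speed: V_g = |∂P/∂n|/(fρ) = 1.75×10⁻³/(4.51×10⁻⁵ × 1.18) = 32.9 m/s
Around a low, centrifugal force acts outward with Coriolis, so pressure-gradient force balances both:
(1/ρ)|∂P/∂n| = fV + V²/R  →  V² + fR·V − fR·V_g = 0
With fR = 4.51×10⁻⁵ × 1257×10³ m = 56.6 m/s:
V = [−fR + √((fR)² + 4 fR V_g)]/2 = [−56.6 + √(56.6² + 4×56.6×32.9)]/2 = 23.3 m/s
Subgeostrophic (V < V_g = 32.9 m/s), as expected around a low.

23.3 m/s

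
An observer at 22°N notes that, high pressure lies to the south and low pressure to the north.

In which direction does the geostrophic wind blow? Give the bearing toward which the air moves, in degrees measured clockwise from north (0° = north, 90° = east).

090°

The pressure-gradient force points toward the north (bearing 000°).
Geostrophic balance: in the Northern Hemisphere the Coriolis force deflects motion to the right, so the geostrophic wind blows 90° to the right of the pressure-gradient force (low pressure on the left).
Rotating 000° by 90° clockwise gives 090° — the wind blows toward the east.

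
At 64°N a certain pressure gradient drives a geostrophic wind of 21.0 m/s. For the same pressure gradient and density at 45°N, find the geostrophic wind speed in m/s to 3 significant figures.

With the same pressure gradient and density, V_g ∝ 1/f ∝ 1/sin φ.
V₂ = V₁ · sin φ₁ / sin φ₂ = 21.0 × sin 64° / sin 45°
V₂ = 21.0 × 0.8988/0.7071 = 26.7 m/s

26.7 m/s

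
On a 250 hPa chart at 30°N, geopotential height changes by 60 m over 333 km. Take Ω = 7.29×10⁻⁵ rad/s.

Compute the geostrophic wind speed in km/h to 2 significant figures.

87 km/h

Coriolis parameter at 30°N:
f = 2Ω sin φ = 2 × 7.29×10⁻⁵ × sin 30° = 7.29×10⁻⁵ s⁻¹
Height gradient: |∂Z/∂n| = 60 m / 333000 m = 1.80×10⁻⁴
On a pressure surface, geostrophic balance gives V_g = (g/f)|∂Z/∂n|:
V_g = 9.81 × 1.80×10⁻⁴ / 7.29×10⁻⁵ = 24.2 m/s
Converting: 24.2 m/s × 3.6 = 87 km/h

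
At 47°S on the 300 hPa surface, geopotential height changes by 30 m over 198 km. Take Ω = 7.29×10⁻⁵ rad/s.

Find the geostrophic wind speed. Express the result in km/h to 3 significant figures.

Coriolis parameter at 47°S:
f = 2Ω sin φ = 2 × 7.29×10⁻⁵ × sin 47° = 1.07×10⁻⁴ s⁻¹
Height gradient: |∂Z/∂n| = 30 m / 198000 m = 1.52×10⁻⁴
On a pressure surface, geostrophic balance gives V_g = (g/f)|∂Z/∂n|:
V_g = 9.81 × 1.52×10⁻⁴ / 1.07×10⁻⁴ = 13.9 m/s
Converting: 13.9 m/s × 3.6 = 50.2 km/h

50.2 km/h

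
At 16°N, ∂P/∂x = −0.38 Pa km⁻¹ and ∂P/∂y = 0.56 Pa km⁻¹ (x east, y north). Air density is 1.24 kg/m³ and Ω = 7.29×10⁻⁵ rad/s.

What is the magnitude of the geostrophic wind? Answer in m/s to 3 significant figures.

13.6 m/s

Coriolis parameter at 16°N:
f = 2Ω sin φ = 2 × 7.29×10⁻⁵ × sin 16° = 4.02×10⁻⁵ s⁻¹
Component geostrophic relations (x east, y north):
u_g = −(1/(fρ)) ∂P/∂y,  v_g = (1/(fρ)) ∂P/∂x
u_g = −(0.56×10⁻³)/(4.02×10⁻⁵ × 1.24) = −11.2 m/s;  v_g = (−0.38×10⁻³)/(4.02×10⁻⁵ × 1.24) = −7.63 m/s
|V_g| = √(u_g² + v_g²) = 13.6 m/s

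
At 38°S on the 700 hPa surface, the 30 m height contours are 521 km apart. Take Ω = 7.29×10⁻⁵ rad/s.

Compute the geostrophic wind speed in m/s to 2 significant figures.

Coriolis parameter at 38°S:
f = 2Ω sin φ = 2 × 7.29×10⁻⁵ × sin 38° = 8.98×10⁻⁵ s⁻¹
Height gradient: |∂Z/∂n| = 30 m / 521000 m = 5.76×10⁻⁵
On a pressure surface, geostrophic balance gives V_g = (g/f)|∂Z/∂n|:
V_g = 9.81 × 5.76×10⁻⁵ / 8.98×10⁻⁵ = 6.29 m/s

6.3 m/s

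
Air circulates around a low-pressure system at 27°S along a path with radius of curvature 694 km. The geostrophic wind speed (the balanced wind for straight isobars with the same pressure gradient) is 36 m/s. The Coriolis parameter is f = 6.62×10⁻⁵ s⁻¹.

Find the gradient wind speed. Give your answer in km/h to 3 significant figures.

85.5 km/h

Around a low, centrifugal force acts outward with Coriolis, so pressure-gradient force balances both:
(1/ρ)|∂P/∂n| = fV + V²/R  →  V² + fR·V − fR·V_g = 0
With fR = 6.62×10⁻⁵ × 694×10³ m = 45.9 m/s:
V = [−fR + √((fR)² + 4 fR V_g)]/2 = [−45.9 + √(45.9² + 4×45.9×36)]/2 = 23.7 m/s
Subgeostrophic (V < V_g = 36 m/s), as expected around a low.
Converting: 23.7 m/s × 3.6 = 85.5 km/h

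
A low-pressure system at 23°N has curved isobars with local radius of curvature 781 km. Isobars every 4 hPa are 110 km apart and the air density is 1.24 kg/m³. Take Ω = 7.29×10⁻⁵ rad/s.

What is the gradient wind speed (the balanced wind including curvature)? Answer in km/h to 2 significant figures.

Coriolis parameter at 23°N:
f = 2Ω sin φ = 2 × 7.29×10⁻⁵ × sin 23° = 5.70×10⁻⁵ s⁻¹
Pressure gradient: |∂P/∂n| = 400 Pa / 110000 m = 3.64×10⁻³ Pa/m
Geostrophic speed: V_g = |∂P/∂n|/(fρ) = 3.64×10⁻³/(5.70×10⁻⁵ × 1.24) = 51.5 m/s
Around a low, centrifugal force acts outward with Coriolis, so pressure-gradient force balances both:
(1/ρ)|∂P/∂n| = fV + V²/R  →  V² + fR·V − fR·V_g = 0
With fR = 5.70×10⁻⁵ × 781×10³ m = 44.5 m/s:
V = [−fR + √((fR)² + 4 fR V_g)]/2 = [−44.5 + √(44.5² + 4×44.5×51.5)]/2 = 30.5 m/s
Subgeostrophic (V < V_g = 51.5 m/s), as expected around a low.
Converting: 30.5 m/s × 3.6 = 110 km/h

110 km/h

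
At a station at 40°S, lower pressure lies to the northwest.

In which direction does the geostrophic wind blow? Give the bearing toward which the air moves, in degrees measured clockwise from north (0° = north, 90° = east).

225°

The pressure-gradient force points toward the northwest (bearing 315°).
Geostrophic balance: in the Southern Hemisphere the Coriolis force deflects motion to the left, so the geostrophic wind blows 90° to the left of the pressure-gradient force (low pressure on the right).
Rotating 315° by 90° counterclockwise gives 225° — the wind blows toward the southwest.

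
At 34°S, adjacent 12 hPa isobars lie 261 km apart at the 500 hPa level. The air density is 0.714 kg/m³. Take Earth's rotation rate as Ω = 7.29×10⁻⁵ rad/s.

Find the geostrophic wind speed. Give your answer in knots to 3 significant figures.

Coriolis parameter at 34°S:
f = 2Ω sin φ = 2 × 7.29×10⁻⁵ × sin 34° = 8.15×10⁻⁵ s⁻¹
Pressure gradient: |∂P/∂n| = 1200 Pa / 261000 m = 4.60×10⁻³ Pa/m
Geostrophic balance (pressure-gradient force = Coriolis force):
V_g = (1/(fρ)) |∂P/∂n| = 4.60×10⁻³ / (8.15×10⁻⁵ × 0.714) = 79.0 m/s
Converting: 79.0 m/s × 1.944 = 154 knots

154 knots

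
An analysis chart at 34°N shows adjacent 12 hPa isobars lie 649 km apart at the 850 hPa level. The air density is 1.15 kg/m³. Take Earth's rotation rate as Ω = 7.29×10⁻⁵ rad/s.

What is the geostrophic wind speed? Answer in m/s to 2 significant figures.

20 m/s

Coriolis parameter at 34°N:
f = 2Ω sin φ = 2 × 7.29×10⁻⁵ × sin 34° = 8.15×10⁻⁵ s⁻¹
Pressure gradient: |∂P/∂n| = 1200 Pa / 649000 m = 1.85×10⁻³ Pa/m
Geostrophic balance (pressure-gradient force = Coriolis force):
V_g = (1/(fρ)) |∂P/∂n| = 1.85×10⁻³ / (8.15×10⁻⁵ × 1.15) = 19.7 m/s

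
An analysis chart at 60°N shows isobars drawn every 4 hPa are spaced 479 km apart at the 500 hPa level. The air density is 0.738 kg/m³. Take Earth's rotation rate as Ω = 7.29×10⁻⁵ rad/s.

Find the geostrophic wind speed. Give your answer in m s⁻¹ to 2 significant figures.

Coriolis parameter at 60°N:
f = 2Ω sin φ = 2 × 7.29×10⁻⁵ × sin 60° = 1.26×10⁻⁴ s⁻¹
Pressure gradient: |∂P/∂n| = 400 Pa / 479000 m = 8.35×10⁻⁴ Pa/m
Geostrophic balance (pressure-gradient force = Coriolis force):
V_g = (1/(fρ)) |∂P/∂n| = 8.35×10⁻⁴ / (1.26×10⁻⁴ × 0.738) = 8.96 m/s

9.0 m s⁻¹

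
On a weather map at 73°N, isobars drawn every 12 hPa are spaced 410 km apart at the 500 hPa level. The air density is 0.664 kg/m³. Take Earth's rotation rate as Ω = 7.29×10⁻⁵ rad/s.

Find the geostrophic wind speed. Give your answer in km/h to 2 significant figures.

110 km/h

Coriolis parameter at 73°N:
f = 2Ω sin φ = 2 × 7.29×10⁻⁵ × sin 73° = 1.39×10⁻⁴ s⁻¹
Pressure gradient: |∂P/∂n| = 1200 Pa / 410000 m = 2.93×10⁻³ Pa/m
Geostrophic balance (pressure-gradient force = Coriolis force):
V_g = (1/(fρ)) |∂P/∂n| = 2.93×10⁻³ / (1.39×10⁻⁴ × 0.664) = 31.6 m/s
Converting: 31.6 m/s × 3.6 = 110 km/h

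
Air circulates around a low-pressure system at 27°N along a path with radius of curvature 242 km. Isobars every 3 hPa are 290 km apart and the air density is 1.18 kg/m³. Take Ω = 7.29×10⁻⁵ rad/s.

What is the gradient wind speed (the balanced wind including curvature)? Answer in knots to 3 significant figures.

16.7 knots

Coriolis parameter at 27°N:
f = 2Ω sin φ = 2 × 7.29×10⁻⁵ × sin 27° = 6.62×10⁻⁵ s⁻¹
Pressure gradient: |∂P/∂n| = 300 Pa / 290000 m = 1.03×10⁻³ Pa/m
Geostrophic speed: V_g = |∂P/∂n|/(fρ) = 1.03×10⁻³/(6.62×10⁻⁵ × 1.18) = 13.2 m/s
Around a low, centrifugal force acts outward with Coriolis, so pressure-gradient force balances both:
(1/ρ)|∂P/∂n| = fV + V²/R  →  V² + fR·V − fR·V_g = 0
With fR = 6.62×10⁻⁵ × 242×10³ m = 16.0 m/s:
V = [−fR + √((fR)² + 4 fR V_g)]/2 = [−16.0 + √(16.0² + 4×16.0×13.2)]/2 = 8.61 m/s
Subgeostrophic (V < V_g = 13.2 m/s), as expected around a low.
Converting: 8.61 m/s × 1.944 = 16.7 knots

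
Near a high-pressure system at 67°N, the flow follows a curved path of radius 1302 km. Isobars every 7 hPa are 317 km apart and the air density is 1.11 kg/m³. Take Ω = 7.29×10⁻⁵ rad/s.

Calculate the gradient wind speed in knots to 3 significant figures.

Coriolis parameter at 67°N:
f = 2Ω sin φ = 2 × 7.29×10⁻⁵ × sin 67° = 1.34×10⁻⁴ s⁻¹
Pressure gradient: |∂P/∂n| = 700 Pa / 317000 m = 2.21×10⁻³ Pa/m
Geostrophic speed: V_g = |∂P/∂n|/(fρ) = 2.21×10⁻³/(1.34×10⁻⁴ × 1.11) = 14.8 m/s
Around a high, pressure-gradient force acts outward with centrifugal, so Coriolis balances both:
fV = (1/ρ)|∂P/∂n| + V²/R  →  V² − fR·V + fR·V_g = 0
With fR = 1.34×10⁻⁴ × 1302×10³ m = 175 m/s:
V = [fR − √((fR)² − 4 fR V_g)]/2 = [175 − √(175² − 4×175×14.8)]/2 = 16.4 m/s
Supergeostrophic (V > V_g = 14.8 m/s), as expected around a high.
Converting: 16.4 m/s × 1.944 = 31.8 knots

31.8 knots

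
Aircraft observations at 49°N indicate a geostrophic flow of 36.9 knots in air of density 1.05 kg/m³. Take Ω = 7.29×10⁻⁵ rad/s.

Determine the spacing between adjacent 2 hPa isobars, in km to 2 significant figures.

91 km

Coriolis parameter at 49°N:
f = 2Ω sin φ = 2 × 7.29×10⁻⁵ × sin 49° = 1.10×10⁻⁴ s⁻¹
Wind speed in SI: 36.9 knots = 19.0 m/s
Geostrophic balance rearranged: |∂P/∂n| = f ρ V_g
|∂P/∂n| = 1.10×10⁻⁴ × 1.05 × 19.0 = 2.19×10⁻³ Pa/m
Isobar spacing: Δn = ΔP/|∂P/∂n| = 200 Pa / 2.19×10⁻³ Pa/m = 91188 m ≈ 91 km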